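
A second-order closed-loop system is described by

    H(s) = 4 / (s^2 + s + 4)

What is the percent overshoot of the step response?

Comparing s^2 + s + 4 to s^2 + 2ζωₙs + ωₙ²: ωₙ = 2 rad/s and ζ = 1/(2·2) = 0.25.
%OS = 100·exp(−πζ/√(1−ζ²)) = 100·exp(−π·0.25/√(1−0.25²)) ≈ 44.4%.

%OS ≈ 44.4%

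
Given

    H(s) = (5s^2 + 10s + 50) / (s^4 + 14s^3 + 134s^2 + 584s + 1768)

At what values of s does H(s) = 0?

s = -1 ± 3j

Set the numerator to zero: 5s^2 + 10s + 50 = 0, i.e. 5·(s^2 + 2s + 10) = 0.
Factoring: (s^2 + 2s + 10) = 0.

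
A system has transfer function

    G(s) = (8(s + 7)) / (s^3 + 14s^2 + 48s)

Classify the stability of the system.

The denominator s^3 + 14s^2 + 48s factors as s(s + 6)(s + 8), giving poles at s = 0, -6, -8.
Since the simple pole(s) at s = 0 lie on the jω-axis with none in the right half-plane, the system is marginally stable.

marginally stable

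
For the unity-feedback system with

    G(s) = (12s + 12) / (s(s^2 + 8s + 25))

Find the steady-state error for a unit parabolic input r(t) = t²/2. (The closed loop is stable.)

G(s) has one pole at the origin.
This is a Type 1 system; Ka = lim_{s→0} s^2·G(s) = 0, so the steady-state error for a parabola input is infinite.

e_ss = ∞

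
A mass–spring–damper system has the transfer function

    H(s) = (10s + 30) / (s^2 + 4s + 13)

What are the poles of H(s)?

s = -2 ± 3j

The poles are the roots of the denominator s^2 + 4s + 13 = 0.
Using the quadratic formula: s = (-4 ± √(-36))/2 = -2 ± 3j.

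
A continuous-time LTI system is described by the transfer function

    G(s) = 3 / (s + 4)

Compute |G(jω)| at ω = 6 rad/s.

Substitute s = j6: numerator = 3, denominator = 4 + j6.
|G(j6)| = |3| / |4 + j6| = 3 / 7.2111 ≈ 0.4160.

|G(j6)| ≈ 0.4160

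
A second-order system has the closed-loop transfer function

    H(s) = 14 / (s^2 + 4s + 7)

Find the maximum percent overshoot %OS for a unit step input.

%OS ≈ 2.66%

Comparing s^2 + 4s + 7 to s^2 + 2ζωₙs + ωₙ²: ωₙ = √7 ≈ 2.646 rad/s and ζ = 4/(2·√7) ≈ 0.7559.
%OS = 100·exp(−πζ/√(1−ζ²)) = 100·exp(−π·0.7559/√(1−0.7559²)) ≈ 2.66%.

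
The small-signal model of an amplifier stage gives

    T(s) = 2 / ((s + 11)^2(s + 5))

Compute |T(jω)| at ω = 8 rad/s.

Substitute s = j8: numerator = 2, denominator = -1123 + j1336.
|T(j8)| = |2| / |-1123 + j1336| = 2 / 1745.3 ≈ 0.001146.

|T(j8)| ≈ 0.001146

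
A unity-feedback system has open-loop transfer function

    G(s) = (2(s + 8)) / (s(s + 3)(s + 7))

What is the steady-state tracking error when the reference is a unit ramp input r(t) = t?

G(s) has one pole at the origin.
This is a Type 1 system. Kv = lim_{s→0} s·G(s) = 16/21.
e_ss = 1/Kv = 1/(16/21) = 21/16 ≈ 1.312.

e_ss = 1.312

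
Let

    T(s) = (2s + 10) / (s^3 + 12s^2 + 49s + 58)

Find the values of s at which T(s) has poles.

The poles are the roots of the denominator s^3 + 12s^2 + 49s + 58 = 0.
Trying s = -2: the polynomial evaluates to 0, so (s + 2) is a factor.
Dividing out leaves s^2 + 10s + 29 = 0.
The quadratic formula then gives s = -5 ± 2j.

s = -5 ± 2j, -2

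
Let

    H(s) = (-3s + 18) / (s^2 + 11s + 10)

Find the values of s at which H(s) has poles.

The poles are the roots of the denominator s^2 + 11s + 10 = 0.
Factoring: (s + 1)(s + 10) = 0, so s = -1 and s = -10.

s = -1, -10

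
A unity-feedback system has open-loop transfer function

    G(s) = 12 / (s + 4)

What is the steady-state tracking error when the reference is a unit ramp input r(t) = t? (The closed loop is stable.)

e_ss = ∞

G(s) has no poles at the origin.
This is a Type 0 system; Kv = lim_{s→0} s·G(s) = 0, so the steady-state error for a ramp input is infinite.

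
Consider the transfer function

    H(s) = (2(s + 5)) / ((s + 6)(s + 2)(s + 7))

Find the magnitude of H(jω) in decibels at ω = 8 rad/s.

Substitute s = j8: numerator = 10 + j16, denominator = -876 + j32.
|H(j8)| = |10 + j16| / |-876 + j32| = 18.868 / 876.58 ≈ 0.02152.
In decibels: 20·log₁₀(0.02152) ≈ -33.3 dB.

|H(j8)|_dB ≈ -33.3 dB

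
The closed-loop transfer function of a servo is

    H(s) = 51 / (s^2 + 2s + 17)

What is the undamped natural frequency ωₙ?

Compare the denominator to the standard form s^2 + 2ζωₙs + ωₙ².
ωₙ² = 17, so ωₙ = √17 ≈ 4.123 rad/s.

ωₙ ≈ 4.123 rad/s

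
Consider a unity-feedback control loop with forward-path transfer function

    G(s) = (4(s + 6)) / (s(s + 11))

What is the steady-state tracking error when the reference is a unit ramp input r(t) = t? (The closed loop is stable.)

G(s) has one pole at the origin.
This is a Type 1 system. Kv = lim_{s→0} s·G(s) = 24/11.
e_ss = 1/Kv = 1/(24/11) = 11/24 ≈ 0.4583.

e_ss = 0.4583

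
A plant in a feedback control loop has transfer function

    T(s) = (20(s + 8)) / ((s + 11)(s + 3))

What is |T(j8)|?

Substitute s = j8: numerator = 160 + j160, denominator = -31 + j112.
|T(j8)| = |160 + j160| / |-31 + j112| = 226.27 / 116.21 ≈ 1.947.

|T(j8)| ≈ 1.947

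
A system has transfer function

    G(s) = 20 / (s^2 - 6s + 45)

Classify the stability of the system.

unstable

The denominator s^2 - 6s + 45 factors as (s^2 - 6s + 45), giving poles at s = 3 + 6j, 3 - 6j.
Since the pole(s) at s = 3 + 6j, 3 - 6j lie in the right half-plane, the system is unstable.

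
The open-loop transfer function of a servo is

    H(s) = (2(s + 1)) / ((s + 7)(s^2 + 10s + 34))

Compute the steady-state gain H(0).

H(0) = 1/119 ≈ 0.008403

At s = 0 each factor (s + a) contributes a and each (s^2 + bs + c) contributes c.
H(0) = 2·(1) / ((7) · (34)) = 2/238 = 1/119.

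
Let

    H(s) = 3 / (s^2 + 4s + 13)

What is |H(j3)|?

Substitute s = j3: numerator = 3, denominator = 4 + j12.
|H(j3)| = |3| / |4 + j12| = 3 / 12.649 ≈ 0.2372.

|H(j3)| ≈ 0.2372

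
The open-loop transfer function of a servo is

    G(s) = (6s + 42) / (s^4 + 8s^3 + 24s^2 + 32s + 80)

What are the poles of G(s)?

s = -4 ± 2j, ±2j

The poles are the roots of the denominator s^4 + 8s^3 + 24s^2 + 32s + 80 = 0.
No real roots exist; factor into two real quadratics: (s^2 + 8s + 20)(s^2 + 4) = 0.
Each quadratic gives a conjugate pair via the quadratic formula.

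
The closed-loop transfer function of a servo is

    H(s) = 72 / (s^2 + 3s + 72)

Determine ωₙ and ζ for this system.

ωₙ ≈ 8.485 rad/s, ζ ≈ 0.1768

Compare the denominator to the standard form s^2 + 2ζωₙs + ωₙ².
ωₙ² = 72, so ωₙ = √72 ≈ 8.485 rad/s.
2ζωₙ = 3, so ζ = 3/(2·√72) ≈ 0.1768.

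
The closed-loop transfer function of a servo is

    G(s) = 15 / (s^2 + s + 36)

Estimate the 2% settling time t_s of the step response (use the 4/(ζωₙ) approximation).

Comparing s^2 + s + 36 to s^2 + 2ζωₙs + ωₙ²: ωₙ = 6 rad/s and ζ = 1/(2·6) ≈ 0.08333.
ζωₙ = 1/2 = 0.5, so t_s ≈ 4/(ζωₙ) = 4/0.5 = 8 s.

t_s ≈ 8 s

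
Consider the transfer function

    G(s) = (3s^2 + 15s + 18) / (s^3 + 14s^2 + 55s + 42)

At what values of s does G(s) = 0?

s = -2, -3

Set the numerator to zero: 3s^2 + 15s + 18 = 0, i.e. 3·(s^2 + 5s + 6) = 0.
Factoring: (s + 2)(s + 3) = 0.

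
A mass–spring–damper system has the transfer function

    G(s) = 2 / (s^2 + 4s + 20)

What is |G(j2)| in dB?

Substitute s = j2: numerator = 2, denominator = 16 + j8.
|G(j2)| = |2| / |16 + j8| = 2 / 17.889 ≈ 0.1118.
In decibels: 20·log₁₀(0.1118) ≈ -19.0 dB.

|G(j2)|_dB ≈ -19.0 dB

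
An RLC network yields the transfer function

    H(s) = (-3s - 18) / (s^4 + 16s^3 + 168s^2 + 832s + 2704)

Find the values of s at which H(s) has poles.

s = -4 + 6j, -4 - 6j, -4 + 6j, -4 - 6j

The poles are the roots of the denominator s^4 + 16s^3 + 168s^2 + 832s + 2704 = 0.
No real roots exist; factor into two real quadratics: (s^2 + 8s + 52)(s^2 + 8s + 52) = 0.
Each quadratic gives a conjugate pair via the quadratic formula.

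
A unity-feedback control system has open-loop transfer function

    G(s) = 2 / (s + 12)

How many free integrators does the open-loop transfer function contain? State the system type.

The denominator has no factor of s at the origin — no free integrator — so this is a Type 0 system.

Type 0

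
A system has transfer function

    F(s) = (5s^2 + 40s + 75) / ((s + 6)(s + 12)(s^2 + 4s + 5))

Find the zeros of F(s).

s = -5, -3

Set the numerator to zero: 5s^2 + 40s + 75 = 0, i.e. 5·(s^2 + 8s + 15) = 0.
Factoring: (s + 5)(s + 3) = 0.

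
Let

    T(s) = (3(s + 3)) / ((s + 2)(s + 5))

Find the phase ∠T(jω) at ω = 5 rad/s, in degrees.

∠T(j5) ≈ -54.16°

At s = j5: numerator = 9 + j15, denominator = -15 + j35.
∠T = ∠num − ∠den = 59.036° − (113.20°) = -54.16°.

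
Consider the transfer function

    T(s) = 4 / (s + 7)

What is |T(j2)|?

Substitute s = j2: numerator = 4, denominator = 7 + j2.
|T(j2)| = |4| / |7 + j2| = 4 / 7.2801 ≈ 0.5494.

|T(j2)| ≈ 0.5494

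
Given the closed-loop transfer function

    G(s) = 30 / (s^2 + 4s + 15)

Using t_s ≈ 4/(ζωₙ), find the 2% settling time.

t_s ≈ 2 s

Comparing s^2 + 4s + 15 to s^2 + 2ζωₙs + ωₙ²: ωₙ = √15 ≈ 3.873 rad/s and ζ = 4/(2·√15) ≈ 0.5164.
ζωₙ = 4/2 = 2, so t_s ≈ 4/(ζωₙ) = 4/2 = 2 s.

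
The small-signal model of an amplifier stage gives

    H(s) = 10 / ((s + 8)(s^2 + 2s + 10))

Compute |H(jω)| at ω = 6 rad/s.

|H(j6)| ≈ 0.03492

Substitute s = j6: numerator = 10, denominator = -280 - j60.
|H(j6)| = |10| / |-280 - j60| = 10 / 286.36 ≈ 0.03492.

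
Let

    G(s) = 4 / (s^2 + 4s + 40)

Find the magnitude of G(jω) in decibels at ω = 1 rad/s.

Substitute s = j1: numerator = 4, denominator = 39 + j4.
|G(j1)| = |4| / |39 + j4| = 4 / 39.205 ≈ 0.1020.
In decibels: 20·log₁₀(0.1020) ≈ -19.8 dB.

|G(j1)|_dB ≈ -19.8 dB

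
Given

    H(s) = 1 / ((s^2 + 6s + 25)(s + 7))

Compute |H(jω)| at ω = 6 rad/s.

|H(j6)| ≈ 0.002881

Substitute s = j6: numerator = 1, denominator = -293 + j186.
|H(j6)| = |1| / |-293 + j186| = 1 / 347.05 ≈ 0.002881.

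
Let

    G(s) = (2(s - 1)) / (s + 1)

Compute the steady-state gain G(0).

Set s = 0: G(0) = (-2) / (1) = -2.

G(0) = -2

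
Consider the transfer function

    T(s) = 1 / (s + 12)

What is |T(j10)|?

|T(j10)| ≈ 0.06402

Substitute s = j10: numerator = 1, denominator = 12 + j10.
|T(j10)| = |1| / |12 + j10| = 1 / 15.620 ≈ 0.06402.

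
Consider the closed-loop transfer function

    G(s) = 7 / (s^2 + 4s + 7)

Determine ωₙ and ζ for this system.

Compare the denominator to the standard form s^2 + 2ζωₙs + ωₙ².
ωₙ² = 7, so ωₙ = √7 ≈ 2.646 rad/s.
2ζωₙ = 4, so ζ = 4/(2·√7) ≈ 0.7559.
With ζ = 0.7559 the response is underdamped.

ωₙ ≈ 2.646 rad/s, ζ ≈ 0.7559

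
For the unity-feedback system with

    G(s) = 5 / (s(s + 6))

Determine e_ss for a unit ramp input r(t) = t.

G(s) has one pole at the origin.
This is a Type 1 system. Kv = lim_{s→0} s·G(s) = 5/6.
e_ss = 1/Kv = 1/(5/6) = 6/5 ≈ 1.200.

e_ss = 1.200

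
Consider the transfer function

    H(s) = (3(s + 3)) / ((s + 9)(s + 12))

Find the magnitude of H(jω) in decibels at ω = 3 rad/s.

Substitute s = j3: numerator = 9 + j9, denominator = 99 + j63.
|H(j3)| = |9 + j9| / |99 + j63| = 12.728 / 117.35 ≈ 0.1085.
In decibels: 20·log₁₀(0.1085) ≈ -19.3 dB.

|H(j3)|_dB ≈ -19.3 dB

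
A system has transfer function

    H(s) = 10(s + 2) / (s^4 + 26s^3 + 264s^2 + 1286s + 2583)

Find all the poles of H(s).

s = -5 + 4j, -5 - 4j, -7, -9

The poles are the roots of the denominator s^4 + 26s^3 + 264s^2 + 1286s + 2583 = 0.
Trying s = -7: the polynomial evaluates to 0, so (s + 7) is a factor.
Dividing out leaves s^3 + 19s^2 + 131s + 369 = 0.
This factors further as (s^2 + 10s + 41)(s + 9) = 0.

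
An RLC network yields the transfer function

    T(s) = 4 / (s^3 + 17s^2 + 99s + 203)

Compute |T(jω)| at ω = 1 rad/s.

Substitute s = j1: numerator = 4, denominator = 186 + j98.
|T(j1)| = |4| / |186 + j98| = 4 / 210.24 ≈ 0.01903.

|T(j1)| ≈ 0.01903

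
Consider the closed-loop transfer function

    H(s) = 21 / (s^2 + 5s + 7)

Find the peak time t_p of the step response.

Comparing s^2 + 5s + 7 to s^2 + 2ζωₙs + ωₙ²: ωₙ = √7 ≈ 2.646 rad/s and ζ = 5/(2·√7) ≈ 0.9449.
ζωₙ = 5/2 = 2.5, so ω_d = ωₙ√(1−ζ²) = √(ωₙ² − (ζωₙ)²) = √(7 − 2.5²) = √0.75 ≈ 0.8660 rad/s.
t_p = π/ω_d = π/0.8660 ≈ 3.628 s.

t_p ≈ 3.628 s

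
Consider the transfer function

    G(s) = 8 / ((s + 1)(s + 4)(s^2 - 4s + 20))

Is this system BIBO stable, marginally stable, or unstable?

The poles can be read from the denominator factors: s = -1, -4, 2 ± 4j.
Since the pole(s) at s = 2 ± 4j lie in the right half-plane, the system is unstable.

unstable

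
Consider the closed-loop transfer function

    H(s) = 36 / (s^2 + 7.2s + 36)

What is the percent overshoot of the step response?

Comparing s^2 + 7.2s + 36 to s^2 + 2ζωₙs + ωₙ²: ωₙ = 6 rad/s and ζ = 7.2/(2·6) = 0.6.
%OS = 100·exp(−πζ/√(1−ζ²)) = 100·exp(−π·0.6/√(1−0.6²)) ≈ 9.48%.

%OS ≈ 9.48%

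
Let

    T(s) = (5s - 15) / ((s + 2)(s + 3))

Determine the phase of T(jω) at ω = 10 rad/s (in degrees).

∠T(j10) ≈ -45.29°

At s = j10: numerator = -15 + j50, denominator = -94 + j50.
∠T = ∠num − ∠den = 106.70° − (151.99°) = -45.29°.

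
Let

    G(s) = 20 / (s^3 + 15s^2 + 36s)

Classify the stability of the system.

marginally stable

The denominator s^3 + 15s^2 + 36s factors as s(s + 12)(s + 3), giving poles at s = 0, -12, -3.
Since the simple pole(s) at s = 0 lie on the jω-axis with none in the right half-plane, the system is marginally stable.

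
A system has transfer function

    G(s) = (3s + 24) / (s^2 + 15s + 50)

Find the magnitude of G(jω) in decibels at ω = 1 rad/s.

|G(j1)|_dB ≈ -6.52 dB

Substitute s = j1: numerator = 24 + j3, denominator = 49 + j15.
|G(j1)| = |24 + j3| / |49 + j15| = 24.187 / 51.245 ≈ 0.4720.
In decibels: 20·log₁₀(0.4720) ≈ -6.52 dB.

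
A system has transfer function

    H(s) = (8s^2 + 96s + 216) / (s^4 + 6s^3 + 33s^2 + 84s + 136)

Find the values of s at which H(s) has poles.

The poles are the roots of the denominator s^4 + 6s^3 + 33s^2 + 84s + 136 = 0.
No real roots exist; factor into two real quadratics: (s^2 + 4s + 8)(s^2 + 2s + 17) = 0.
Each quadratic gives a conjugate pair via the quadratic formula.

s = -2 + 2j, -2 - 2j, -1 + 4j, -1 - 4j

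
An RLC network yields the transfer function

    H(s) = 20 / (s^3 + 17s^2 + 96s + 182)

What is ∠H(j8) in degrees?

∠H(j8) ≈ -164.2°

At s = j8: numerator = 20, denominator = -906 + j256.
∠H = ∠num − ∠den = 0° − (164.22°) = -164.2°.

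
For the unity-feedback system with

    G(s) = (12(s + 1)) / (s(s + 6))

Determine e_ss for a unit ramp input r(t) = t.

G(s) has one pole at the origin.
This is a Type 1 system. Kv = lim_{s→0} s·G(s) = 12/6 = 2.
e_ss = 1/Kv = 1/(2) = 1/2 ≈ 0.5000.

e_ss = 0.5000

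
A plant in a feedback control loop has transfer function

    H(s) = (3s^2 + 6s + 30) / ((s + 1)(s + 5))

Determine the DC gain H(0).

H(0) = 6

Set s = 0: H(0) = (30) / (5) = 6.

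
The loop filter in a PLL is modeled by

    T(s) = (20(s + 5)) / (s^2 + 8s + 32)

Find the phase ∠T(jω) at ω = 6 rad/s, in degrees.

∠T(j6) ≈ -44.57°

At s = j6: numerator = 100 + j120, denominator = -4 + j48.
∠T = ∠num − ∠den = 50.194° − (94.764°) = -44.57°.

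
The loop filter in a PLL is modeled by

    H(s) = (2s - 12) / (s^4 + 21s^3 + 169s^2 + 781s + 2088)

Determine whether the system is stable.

The denominator s^4 + 21s^3 + 169s^2 + 781s + 2088 factors as (s^2 + 4s + 29)(s + 9)(s + 8), giving poles at s = -2 ± 5j, -9, -8.
Since all poles lie strictly in the left half-plane, the system is stable.

stable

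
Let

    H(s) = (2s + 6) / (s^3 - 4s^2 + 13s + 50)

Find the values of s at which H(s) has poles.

s = 3 + 4j, 3 - 4j, -2

The poles are the roots of the denominator s^3 - 4s^2 + 13s + 50 = 0.
Trying s = -2: the polynomial evaluates to 0, so (s + 2) is a factor.
Dividing out leaves s^2 - 6s + 25 = 0.
The quadratic formula then gives s = 3 ± 4j.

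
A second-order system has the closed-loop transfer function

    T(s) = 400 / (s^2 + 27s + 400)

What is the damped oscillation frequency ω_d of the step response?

ω_d ≈ 14.76 rad/s

Comparing s^2 + 27s + 400 to s^2 + 2ζωₙs + ωₙ²: ωₙ = 20 rad/s and ζ = 27/(2·20) = 0.675.
ζωₙ = 27/2 = 13.5, so ω_d = ωₙ√(1−ζ²) = √(ωₙ² − (ζωₙ)²) = √(400 − 13.5²) = √217.75 ≈ 14.76 rad/s.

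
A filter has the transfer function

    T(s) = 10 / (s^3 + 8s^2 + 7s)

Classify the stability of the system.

The denominator s^3 + 8s^2 + 7s factors as s(s + 1)(s + 7), giving poles at s = 0, -1, -7.
Since the simple pole(s) at s = 0 lie on the jω-axis with none in the right half-plane, the system is marginally stable.

marginally stable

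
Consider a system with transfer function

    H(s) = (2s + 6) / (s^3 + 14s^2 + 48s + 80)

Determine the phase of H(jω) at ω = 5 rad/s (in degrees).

∠H(j5) ≈ -97.89°

At s = j5: numerator = 6 + j10, denominator = -270 + j115.
∠H = ∠num − ∠den = 59.036° − (156.93°) = -97.89°.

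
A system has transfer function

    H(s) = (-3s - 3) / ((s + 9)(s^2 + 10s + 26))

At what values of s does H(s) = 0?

s = -1

Set the numerator to zero: -3s - 3 = 0, i.e. -3·(s + 1) = 0.
So s = -1.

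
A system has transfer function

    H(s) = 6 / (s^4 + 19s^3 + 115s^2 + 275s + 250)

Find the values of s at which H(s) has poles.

The poles are the roots of the denominator s^4 + 19s^3 + 115s^2 + 275s + 250 = 0.
Trying s = -10: the polynomial evaluates to 0, so (s + 10) is a factor.
Dividing out leaves s^3 + 9s^2 + 25s + 25 = 0.
This factors further as (s^2 + 4s + 5)(s + 5) = 0.

s = -10, -2 ± j, -5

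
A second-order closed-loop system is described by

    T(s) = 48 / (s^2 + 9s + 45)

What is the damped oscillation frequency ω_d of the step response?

ω_d ≈ 4.975 rad/s

Comparing s^2 + 9s + 45 to s^2 + 2ζωₙs + ωₙ²: ωₙ = √45 ≈ 6.708 rad/s and ζ = 9/(2·√45) ≈ 0.6708.
ζωₙ = 9/2 = 4.5, so ω_d = ωₙ√(1−ζ²) = √(ωₙ² − (ζωₙ)²) = √(45 − 4.5²) = √24.75 ≈ 4.975 rad/s.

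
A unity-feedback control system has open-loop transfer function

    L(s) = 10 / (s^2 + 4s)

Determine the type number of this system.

Type 1

Factor s from the denominator: s^2 + 4s = s·(s + 4).
There is 1 pole at the origin, so the system is Type 1.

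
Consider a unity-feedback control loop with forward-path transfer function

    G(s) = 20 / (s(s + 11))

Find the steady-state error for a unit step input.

e_ss = 0

G(s) has one pole at the origin.
This is a Type 1 system; for a step input the steady-state error is zero.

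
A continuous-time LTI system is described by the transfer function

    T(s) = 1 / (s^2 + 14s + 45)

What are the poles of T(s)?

s = -5, -9

The poles are the roots of the denominator s^2 + 14s + 45 = 0.
Factoring: (s + 5)(s + 9) = 0, so s = -5 and s = -9.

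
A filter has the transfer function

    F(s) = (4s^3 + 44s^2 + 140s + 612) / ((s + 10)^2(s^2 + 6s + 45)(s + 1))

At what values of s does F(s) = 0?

s = -1 + 4j, -1 - 4j, -9

Set the numerator to zero: 4s^3 + 44s^2 + 140s + 612 = 0, i.e. 4·(s^3 + 11s^2 + 35s + 153) = 0.
Factoring: (s^2 + 2s + 17)(s + 9) = 0.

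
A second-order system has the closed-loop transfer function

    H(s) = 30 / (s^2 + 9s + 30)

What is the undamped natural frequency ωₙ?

ωₙ ≈ 5.477 rad/s

Compare the denominator to the standard form s^2 + 2ζωₙs + ωₙ².
ωₙ² = 30, so ωₙ = √30 ≈ 5.477 rad/s.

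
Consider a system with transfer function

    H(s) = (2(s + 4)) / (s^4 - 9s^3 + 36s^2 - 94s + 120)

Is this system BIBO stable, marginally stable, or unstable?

The denominator s^4 - 9s^3 + 36s^2 - 94s + 120 factors as (s - 4)(s^2 - 2s + 10)(s - 3), giving poles at s = 4, 1 ± 3j, 3.
Since the pole(s) at s = 4, 1 + 3j, 1 - 3j, 3 lie in the right half-plane, the system is unstable.

unstable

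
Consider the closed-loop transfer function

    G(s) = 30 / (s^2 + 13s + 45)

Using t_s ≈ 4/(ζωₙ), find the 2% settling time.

t_s ≈ 0.6154 s

Comparing s^2 + 13s + 45 to s^2 + 2ζωₙs + ωₙ²: ωₙ = √45 ≈ 6.708 rad/s and ζ = 13/(2·√45) ≈ 0.9690.
ζωₙ = 13/2 = 6.5, so t_s ≈ 4/(ζωₙ) = 4/6.5 ≈ 0.6154 s.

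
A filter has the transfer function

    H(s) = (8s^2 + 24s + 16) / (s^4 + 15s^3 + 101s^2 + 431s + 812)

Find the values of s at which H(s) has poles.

The poles are the roots of the denominator s^4 + 15s^3 + 101s^2 + 431s + 812 = 0.
Trying s = -4: the polynomial evaluates to 0, so (s + 4) is a factor.
Dividing out leaves s^3 + 11s^2 + 57s + 203 = 0.
This factors further as (s^2 + 4s + 29)(s + 7) = 0.

s = -2 + 5j, -2 - 5j, -4, -7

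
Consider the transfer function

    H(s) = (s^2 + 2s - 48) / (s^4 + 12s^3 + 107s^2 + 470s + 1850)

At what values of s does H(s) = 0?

s = -8, 6

Set the numerator to zero: s^2 + 2s - 48 = 0.
Factoring: (s + 8)(s - 6) = 0.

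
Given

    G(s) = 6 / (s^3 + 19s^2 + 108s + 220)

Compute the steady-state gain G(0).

G(0) = 3/110 ≈ 0.02727

Set s = 0: G(0) = (6) / (220) = 3/110.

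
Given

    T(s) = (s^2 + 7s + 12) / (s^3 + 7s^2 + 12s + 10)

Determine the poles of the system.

s = -1 + j, -1 - j, -5

The poles are the roots of the denominator s^3 + 7s^2 + 12s + 10 = 0.
Trying s = -5: the polynomial evaluates to 0, so (s + 5) is a factor.
Dividing out leaves s^2 + 2s + 2 = 0.
The quadratic formula then gives s = -1 ± 1j.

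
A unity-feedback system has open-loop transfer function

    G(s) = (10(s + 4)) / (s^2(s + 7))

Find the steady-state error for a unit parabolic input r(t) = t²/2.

G(s) has 2 poles at the origin.
This is a Type 2 system. Ka = lim_{s→0} s^2·G(s) = 40/7.
e_ss = 1/Ka = 1/(40/7) = 7/40 ≈ 0.1750.

e_ss = 0.1750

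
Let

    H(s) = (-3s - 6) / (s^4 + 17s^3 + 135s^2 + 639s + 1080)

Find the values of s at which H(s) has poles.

s = -3 ± 6j, -3, -8

The poles are the roots of the denominator s^4 + 17s^3 + 135s^2 + 639s + 1080 = 0.
Trying s = -3: the polynomial evaluates to 0, so (s + 3) is a factor.
Dividing out leaves s^3 + 14s^2 + 93s + 360 = 0.
This factors further as (s^2 + 6s + 45)(s + 8) = 0.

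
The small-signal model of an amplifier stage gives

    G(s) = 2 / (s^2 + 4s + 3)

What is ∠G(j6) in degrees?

∠G(j6) ≈ -144.0°

At s = j6: numerator = 2, denominator = -33 + j24.
∠G = ∠num − ∠den = 0° − (143.97°) = -144.0°.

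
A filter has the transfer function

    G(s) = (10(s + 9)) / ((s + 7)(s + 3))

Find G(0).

At s = 0 each factor (s + a) contributes a and each (s^2 + bs + c) contributes c.
G(0) = 10·(9) / ((7) · (3)) = 90/21 = 30/7.

G(0) = 30/7 ≈ 4.286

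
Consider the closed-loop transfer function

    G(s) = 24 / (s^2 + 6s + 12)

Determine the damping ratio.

ζ ≈ 0.8660

Compare the denominator to the standard form s^2 + 2ζωₙs + ωₙ².
ωₙ² = 12, so ωₙ = √12 ≈ 3.464 rad/s.
2ζωₙ = 6, so ζ = 6/(2·√12) ≈ 0.8660.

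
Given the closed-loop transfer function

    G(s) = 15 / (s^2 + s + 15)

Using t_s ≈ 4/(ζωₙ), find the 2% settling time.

Comparing s^2 + s + 15 to s^2 + 2ζωₙs + ωₙ²: ωₙ = √15 ≈ 3.873 rad/s and ζ = 1/(2·√15) ≈ 0.1291.
ζωₙ = 1/2 = 0.5, so t_s ≈ 4/(ζωₙ) = 4/0.5 = 8 s.

t_s ≈ 8 s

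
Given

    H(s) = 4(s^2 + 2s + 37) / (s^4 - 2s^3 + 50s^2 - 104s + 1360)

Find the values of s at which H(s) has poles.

s = 3 ± 5j, -2 ± 6j

The poles are the roots of the denominator s^4 - 2s^3 + 50s^2 - 104s + 1360 = 0.
No real roots exist; factor into two real quadratics: (s^2 - 6s + 34)(s^2 + 4s + 40) = 0.
Each quadratic gives a conjugate pair via the quadratic formula.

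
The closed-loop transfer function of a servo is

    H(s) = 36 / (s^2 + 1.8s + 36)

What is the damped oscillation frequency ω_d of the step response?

ω_d ≈ 5.932 rad/s

Comparing s^2 + 1.8s + 36 to s^2 + 2ζωₙs + ωₙ²: ωₙ = 6 rad/s and ζ = 1.8/(2·6) = 0.15.
ζωₙ = 1.8/2 = 0.9, so ω_d = ωₙ√(1−ζ²) = √(ωₙ² − (ζωₙ)²) = √(36 − 0.9²) = √35.19 ≈ 5.932 rad/s.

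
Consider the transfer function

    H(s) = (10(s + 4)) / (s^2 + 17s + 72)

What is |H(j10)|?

Substitute s = j10: numerator = 40 + j100, denominator = -28 + j170.
|H(j10)| = |40 + j100| / |-28 + j170| = 107.70 / 172.29 ≈ 0.6251.

|H(j10)| ≈ 0.6251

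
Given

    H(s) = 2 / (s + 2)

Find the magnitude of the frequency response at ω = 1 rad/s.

Substitute s = j1: numerator = 2, denominator = 2 + j1.
|H(j1)| = |2| / |2 + j1| = 2 / 2.2361 ≈ 0.8944.

|H(j1)| ≈ 0.8944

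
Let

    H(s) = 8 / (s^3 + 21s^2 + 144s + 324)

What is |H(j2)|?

Substitute s = j2: numerator = 8, denominator = 240 + j280.
|H(j2)| = |8| / |240 + j280| = 8 / 368.78 ≈ 0.02169.

|H(j2)| ≈ 0.02169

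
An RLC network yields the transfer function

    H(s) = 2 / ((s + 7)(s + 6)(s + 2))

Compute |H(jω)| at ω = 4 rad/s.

Substitute s = j4: numerator = 2, denominator = -156 + j208.
|H(j4)| = |2| / |-156 + j208| = 2 / 260 ≈ 0.007692.

|H(j4)| ≈ 0.007692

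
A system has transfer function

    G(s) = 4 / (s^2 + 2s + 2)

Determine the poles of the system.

The poles are the roots of the denominator s^2 + 2s + 2 = 0.
Using the quadratic formula: s = (-2 ± √(-4))/2 = -1 ± 1j.

s = -1 ± j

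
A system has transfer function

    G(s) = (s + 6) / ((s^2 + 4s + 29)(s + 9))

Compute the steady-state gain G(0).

At s = 0 each factor (s + a) contributes a and each (s^2 + bs + c) contributes c.
G(0) = 1·(6) / ((29) · (9)) = 6/261 = 2/87.

G(0) = 2/87 ≈ 0.02299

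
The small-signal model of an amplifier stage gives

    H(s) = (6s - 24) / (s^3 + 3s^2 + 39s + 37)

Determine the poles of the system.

s = -1 + 6j, -1 - 6j, -1

The poles are the roots of the denominator s^3 + 3s^2 + 39s + 37 = 0.
Trying s = -1: the polynomial evaluates to 0, so (s + 1) is a factor.
Dividing out leaves s^2 + 2s + 37 = 0.
The quadratic formula then gives s = -1 ± 6j.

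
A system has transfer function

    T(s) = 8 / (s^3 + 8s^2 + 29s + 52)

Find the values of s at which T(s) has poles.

The poles are the roots of the denominator s^3 + 8s^2 + 29s + 52 = 0.
Trying s = -4: the polynomial evaluates to 0, so (s + 4) is a factor.
Dividing out leaves s^2 + 4s + 13 = 0.
The quadratic formula then gives s = -2 ± 3j.

s = -2 ± 3j, -4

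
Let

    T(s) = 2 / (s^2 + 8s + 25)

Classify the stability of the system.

stable

The poles can be read from the denominator factors: s = -4 ± 3j.
Since all poles lie strictly in the left half-plane, the system is stable.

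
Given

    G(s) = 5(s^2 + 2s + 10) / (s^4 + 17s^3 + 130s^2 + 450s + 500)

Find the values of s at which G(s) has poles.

The poles are the roots of the denominator s^4 + 17s^3 + 130s^2 + 450s + 500 = 0.
Trying s = -2: the polynomial evaluates to 0, so (s + 2) is a factor.
Dividing out leaves s^3 + 15s^2 + 100s + 250 = 0.
This factors further as (s^2 + 10s + 50)(s + 5) = 0.

s = -5 + 5j, -5 - 5j, -2, -5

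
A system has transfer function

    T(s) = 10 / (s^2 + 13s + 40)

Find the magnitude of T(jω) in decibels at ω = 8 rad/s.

Substitute s = j8: numerator = 10, denominator = -24 + j104.
|T(j8)| = |10| / |-24 + j104| = 10 / 106.73 ≈ 0.09369.
In decibels: 20·log₁₀(0.09369) ≈ -20.6 dB.

|T(j8)|_dB ≈ -20.6 dB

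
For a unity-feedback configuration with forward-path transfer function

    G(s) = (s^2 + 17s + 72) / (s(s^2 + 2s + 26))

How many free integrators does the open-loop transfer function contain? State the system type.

Type 1

The denominator has 1 factor of s at the origin (free integrator), so this is a Type 1 system.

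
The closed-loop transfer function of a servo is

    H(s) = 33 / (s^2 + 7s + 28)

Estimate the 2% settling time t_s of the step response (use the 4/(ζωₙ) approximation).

t_s ≈ 1.143 s

Comparing s^2 + 7s + 28 to s^2 + 2ζωₙs + ωₙ²: ωₙ = √28 ≈ 5.292 rad/s and ζ = 7/(2·√28) ≈ 0.6614.
ζωₙ = 7/2 = 3.5, so t_s ≈ 4/(ζωₙ) = 4/3.5 ≈ 1.143 s.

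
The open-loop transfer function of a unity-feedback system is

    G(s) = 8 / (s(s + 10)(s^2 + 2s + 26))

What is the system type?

The denominator has 1 factor of s at the origin (free integrator), so this is a Type 1 system.

Type 1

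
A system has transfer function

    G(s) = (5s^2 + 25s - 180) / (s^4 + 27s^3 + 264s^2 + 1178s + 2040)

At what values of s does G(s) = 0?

s = -9, 4

Set the numerator to zero: 5s^2 + 25s - 180 = 0, i.e. 5·(s^2 + 5s - 36) = 0.
Factoring: (s + 9)(s - 4) = 0.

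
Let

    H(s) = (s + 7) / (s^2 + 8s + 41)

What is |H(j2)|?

|H(j2)| ≈ 0.1806

Substitute s = j2: numerator = 7 + j2, denominator = 37 + j16.
|H(j2)| = |7 + j2| / |37 + j16| = 7.2801 / 40.311 ≈ 0.1806.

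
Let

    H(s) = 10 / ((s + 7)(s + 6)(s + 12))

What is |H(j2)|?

Substitute s = j2: numerator = 10, denominator = 404 + j388.
|H(j2)| = |10| / |404 + j388| = 10 / 560.14 ≈ 0.01785.

|H(j2)| ≈ 0.01785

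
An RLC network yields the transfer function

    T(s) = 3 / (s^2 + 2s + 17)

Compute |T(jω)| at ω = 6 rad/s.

|T(j6)| ≈ 0.1335

Substitute s = j6: numerator = 3, denominator = -19 + j12.
|T(j6)| = |3| / |-19 + j12| = 3 / 22.472 ≈ 0.1335.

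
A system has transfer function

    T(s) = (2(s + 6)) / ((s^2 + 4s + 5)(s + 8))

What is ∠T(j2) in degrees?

At s = j2: numerator = 12 + j4, denominator = -8 + j66.
∠T = ∠num − ∠den = 18.435° − (96.911°) = -78.48°.

∠T(j2) ≈ -78.48°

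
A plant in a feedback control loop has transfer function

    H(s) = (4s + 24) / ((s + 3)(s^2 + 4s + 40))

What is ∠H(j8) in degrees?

∠H(j8) ≈ -143.2°

At s = j8: numerator = 24 + j32, denominator = -328 - j96.
∠H = ∠num − ∠den = 53.130° − (-163.69°) = 216.8°, which wraps to -143.2°.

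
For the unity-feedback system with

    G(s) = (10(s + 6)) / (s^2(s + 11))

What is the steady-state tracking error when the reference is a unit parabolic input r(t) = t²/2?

e_ss = 0.1833

G(s) has 2 poles at the origin.
This is a Type 2 system. Ka = lim_{s→0} s^2·G(s) = 60/11.
e_ss = 1/Ka = 1/(60/11) = 11/60 ≈ 0.1833.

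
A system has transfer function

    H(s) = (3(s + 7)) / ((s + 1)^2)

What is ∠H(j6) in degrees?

At s = j6: numerator = 21 + j18, denominator = -35 + j12.
∠H = ∠num − ∠den = 40.601° − (161.08°) = -120.5°.

∠H(j6) ≈ -120.5°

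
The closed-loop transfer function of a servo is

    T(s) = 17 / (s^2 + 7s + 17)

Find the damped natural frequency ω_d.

ω_d ≈ 2.179 rad/s

Comparing s^2 + 7s + 17 to s^2 + 2ζωₙs + ωₙ²: ωₙ = √17 ≈ 4.123 rad/s and ζ = 7/(2·√17) ≈ 0.8489.
ζωₙ = 7/2 = 3.5, so ω_d = ωₙ√(1−ζ²) = √(ωₙ² − (ζωₙ)²) = √(17 − 3.5²) = √4.75 ≈ 2.179 rad/s.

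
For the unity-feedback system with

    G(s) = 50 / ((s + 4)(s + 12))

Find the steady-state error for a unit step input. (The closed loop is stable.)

e_ss = 0.4898

G(s) has no poles at the origin.
This is a Type 0 system. Kp = lim_{s→0} G(s) = 50/48 = 25/24.
e_ss = 1/(1 + Kp) = 1/(1 + 25/24) = 24/49 ≈ 0.4898.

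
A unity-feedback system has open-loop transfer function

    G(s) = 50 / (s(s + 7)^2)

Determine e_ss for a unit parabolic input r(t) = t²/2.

e_ss = ∞

G(s) has one pole at the origin.
This is a Type 1 system; Ka = lim_{s→0} s^2·G(s) = 0, so the steady-state error for a parabola input is infinite.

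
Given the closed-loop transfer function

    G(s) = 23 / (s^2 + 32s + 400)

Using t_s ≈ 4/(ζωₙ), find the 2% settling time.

t_s ≈ 0.2500 s

Comparing s^2 + 32s + 400 to s^2 + 2ζωₙs + ωₙ²: ωₙ = 20 rad/s and ζ = 32/(2·20) = 0.8.
ζωₙ = 32/2 = 16, so t_s ≈ 4/(ζωₙ) = 4/16 = 0.2500 s.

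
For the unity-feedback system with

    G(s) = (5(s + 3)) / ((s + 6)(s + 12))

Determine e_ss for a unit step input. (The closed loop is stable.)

e_ss = 0.8276

G(s) has no poles at the origin.
This is a Type 0 system. Kp = lim_{s→0} G(s) = 15/72 = 5/24.
e_ss = 1/(1 + Kp) = 1/(1 + 5/24) = 24/29 ≈ 0.8276.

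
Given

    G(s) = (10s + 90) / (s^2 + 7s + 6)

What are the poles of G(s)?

The poles are the roots of the denominator s^2 + 7s + 6 = 0.
Factoring: (s + 1)(s + 6) = 0, so s = -1 and s = -6.

s = -1, -6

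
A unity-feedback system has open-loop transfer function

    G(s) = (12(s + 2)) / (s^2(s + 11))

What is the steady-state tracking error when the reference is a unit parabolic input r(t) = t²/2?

G(s) has 2 poles at the origin.
This is a Type 2 system. Ka = lim_{s→0} s^2·G(s) = 24/11.
e_ss = 1/Ka = 1/(24/11) = 11/24 ≈ 0.4583.

e_ss = 0.4583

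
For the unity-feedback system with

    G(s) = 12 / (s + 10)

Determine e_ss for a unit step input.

G(s) has no poles at the origin.
This is a Type 0 system. Kp = lim_{s→0} G(s) = 12/10 = 6/5.
e_ss = 1/(1 + Kp) = 1/(1 + 6/5) = 5/11 ≈ 0.4545.

e_ss = 0.4545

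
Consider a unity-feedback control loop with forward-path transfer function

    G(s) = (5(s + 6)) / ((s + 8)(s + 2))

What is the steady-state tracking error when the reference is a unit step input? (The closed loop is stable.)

G(s) has no poles at the origin.
This is a Type 0 system. Kp = lim_{s→0} G(s) = 30/16 = 15/8.
e_ss = 1/(1 + Kp) = 1/(1 + 15/8) = 8/23 ≈ 0.3478.

e_ss = 0.3478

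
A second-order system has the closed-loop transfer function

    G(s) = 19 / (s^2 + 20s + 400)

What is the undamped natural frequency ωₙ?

ωₙ = 20 rad/s

Compare the denominator to the standard form s^2 + 2ζωₙs + ωₙ².
ωₙ² = 400, so ωₙ = 20 rad/s.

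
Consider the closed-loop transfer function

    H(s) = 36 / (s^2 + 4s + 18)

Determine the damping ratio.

Compare the denominator to the standard form s^2 + 2ζωₙs + ωₙ².
ωₙ² = 18, so ωₙ = √18 ≈ 4.243 rad/s.
2ζωₙ = 4, so ζ = 4/(2·√18) ≈ 0.4714.

ζ ≈ 0.4714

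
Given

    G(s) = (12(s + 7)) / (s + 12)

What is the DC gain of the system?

At s = 0 each factor (s + a) contributes a and each (s^2 + bs + c) contributes c.
G(0) = 12·(7) / ((12)) = 84/12 = 7.

G(0) = 7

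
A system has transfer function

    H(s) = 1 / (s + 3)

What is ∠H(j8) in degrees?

At s = j8: numerator = 1, denominator = 3 + j8.
∠H = ∠num − ∠den = 0° − (69.444°) = -69.44°.

∠H(j8) ≈ -69.44°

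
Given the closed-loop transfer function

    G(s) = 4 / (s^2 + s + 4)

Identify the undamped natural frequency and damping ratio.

ωₙ = 2 rad/s, ζ = 0.25

Compare the denominator to the standard form s^2 + 2ζωₙs + ωₙ².
ωₙ² = 4, so ωₙ = 2 rad/s.
2ζωₙ = 1, so ζ = 1/(2·2) = 0.25.
With ζ = 0.25 the response is underdamped.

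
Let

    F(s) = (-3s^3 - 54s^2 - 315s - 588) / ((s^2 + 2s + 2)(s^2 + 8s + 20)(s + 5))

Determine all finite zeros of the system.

Set the numerator to zero: -3s^3 - 54s^2 - 315s - 588 = 0, i.e. -3·(s^3 + 18s^2 + 105s + 196) = 0.
Factoring: (s + 7)^2(s + 4) = 0.

s = -7, -4, -7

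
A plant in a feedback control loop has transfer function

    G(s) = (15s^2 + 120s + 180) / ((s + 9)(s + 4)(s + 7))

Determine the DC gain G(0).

G(0) = 5/7 ≈ 0.7143

Set s = 0: G(0) = (180) / (252) = 5/7.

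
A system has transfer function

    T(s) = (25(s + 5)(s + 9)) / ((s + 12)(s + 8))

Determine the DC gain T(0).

At s = 0 each factor (s + a) contributes a and each (s^2 + bs + c) contributes c.
T(0) = 25·(5) · (9) / ((12) · (8)) = 1125/96 = 375/32.

T(0) = 375/32 ≈ 11.72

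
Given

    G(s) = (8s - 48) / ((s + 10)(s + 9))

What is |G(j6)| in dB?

Substitute s = j6: numerator = -48 + j48, denominator = 54 + j114.
|G(j6)| = |-48 + j48| / |54 + j114| = 67.882 / 126.14 ≈ 0.5381.
In decibels: 20·log₁₀(0.5381) ≈ -5.38 dB.

|G(j6)|_dB ≈ -5.38 dB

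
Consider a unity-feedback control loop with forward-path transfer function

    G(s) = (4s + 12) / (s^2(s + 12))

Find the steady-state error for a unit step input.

G(s) has 2 poles at the origin.
This is a Type 2 system; for a step input the steady-state error is zero.

e_ss = 0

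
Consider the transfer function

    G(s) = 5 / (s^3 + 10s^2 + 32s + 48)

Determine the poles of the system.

The poles are the roots of the denominator s^3 + 10s^2 + 32s + 48 = 0.
Trying s = -6: the polynomial evaluates to 0, so (s + 6) is a factor.
Dividing out leaves s^2 + 4s + 8 = 0.
The quadratic formula then gives s = -2 ± 2j.

s = -6, -2 + 2j, -2 - 2j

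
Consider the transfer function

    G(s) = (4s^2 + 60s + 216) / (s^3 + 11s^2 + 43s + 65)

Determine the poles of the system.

The poles are the roots of the denominator s^3 + 11s^2 + 43s + 65 = 0.
Trying s = -5: the polynomial evaluates to 0, so (s + 5) is a factor.
Dividing out leaves s^2 + 6s + 13 = 0.
The quadratic formula then gives s = -3 ± 2j.

s = -3 + 2j, -3 - 2j, -5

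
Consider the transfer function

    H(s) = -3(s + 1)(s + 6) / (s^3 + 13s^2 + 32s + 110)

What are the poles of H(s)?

s = -1 ± 3j, -11

The poles are the roots of the denominator s^3 + 13s^2 + 32s + 110 = 0.
Trying s = -11: the polynomial evaluates to 0, so (s + 11) is a factor.
Dividing out leaves s^2 + 2s + 10 = 0.
The quadratic formula then gives s = -1 ± 3j.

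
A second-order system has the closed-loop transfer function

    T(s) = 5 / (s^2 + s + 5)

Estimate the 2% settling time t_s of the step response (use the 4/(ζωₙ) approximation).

t_s ≈ 8 s

Comparing s^2 + s + 5 to s^2 + 2ζωₙs + ωₙ²: ωₙ = √5 ≈ 2.236 rad/s and ζ = 1/(2·√5) ≈ 0.2236.
ζωₙ = 1/2 = 0.5, so t_s ≈ 4/(ζωₙ) = 4/0.5 = 8 s.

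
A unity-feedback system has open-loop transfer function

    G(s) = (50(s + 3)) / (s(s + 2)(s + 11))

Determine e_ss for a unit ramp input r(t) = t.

e_ss = 0.1467

G(s) has one pole at the origin.
This is a Type 1 system. Kv = lim_{s→0} s·G(s) = 150/22 = 75/11.
e_ss = 1/Kv = 1/(75/11) = 11/75 ≈ 0.1467.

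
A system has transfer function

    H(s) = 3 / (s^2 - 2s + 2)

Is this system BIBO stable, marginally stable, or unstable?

unstable

The denominator s^2 - 2s + 2 factors as (s^2 - 2s + 2), giving poles at s = 1 + j, 1 - j.
Since the pole(s) at s = 1 ± j lie in the right half-plane, the system is unstable.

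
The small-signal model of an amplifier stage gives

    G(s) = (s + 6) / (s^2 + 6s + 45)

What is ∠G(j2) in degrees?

∠G(j2) ≈ 2.121°

At s = j2: numerator = 6 + j2, denominator = 41 + j12.
∠G = ∠num − ∠den = 18.435° − (16.314°) = 2.121°.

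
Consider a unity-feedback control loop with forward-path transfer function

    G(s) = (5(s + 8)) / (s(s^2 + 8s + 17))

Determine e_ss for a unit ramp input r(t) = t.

G(s) has one pole at the origin.
This is a Type 1 system. Kv = lim_{s→0} s·G(s) = 40/17.
e_ss = 1/Kv = 1/(40/17) = 17/40 ≈ 0.4250.

e_ss = 0.4250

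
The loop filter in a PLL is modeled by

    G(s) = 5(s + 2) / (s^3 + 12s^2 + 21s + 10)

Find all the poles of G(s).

The poles are the roots of the denominator s^3 + 12s^2 + 21s + 10 = 0.
Trying s = -1: the polynomial evaluates to 0, so (s + 1) is a factor.
Dividing out leaves s^2 + 11s + 10 = 0.
Factoring the quadratic: (s + 10)(s + 1) = 0.

s = -1, -10, -1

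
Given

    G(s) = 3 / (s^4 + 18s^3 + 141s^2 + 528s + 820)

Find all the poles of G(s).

s = -5 ± 4j, -4 ± 2j

The poles are the roots of the denominator s^4 + 18s^3 + 141s^2 + 528s + 820 = 0.
No real roots exist; factor into two real quadratics: (s^2 + 10s + 41)(s^2 + 8s + 20) = 0.
Each quadratic gives a conjugate pair via the quadratic formula.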